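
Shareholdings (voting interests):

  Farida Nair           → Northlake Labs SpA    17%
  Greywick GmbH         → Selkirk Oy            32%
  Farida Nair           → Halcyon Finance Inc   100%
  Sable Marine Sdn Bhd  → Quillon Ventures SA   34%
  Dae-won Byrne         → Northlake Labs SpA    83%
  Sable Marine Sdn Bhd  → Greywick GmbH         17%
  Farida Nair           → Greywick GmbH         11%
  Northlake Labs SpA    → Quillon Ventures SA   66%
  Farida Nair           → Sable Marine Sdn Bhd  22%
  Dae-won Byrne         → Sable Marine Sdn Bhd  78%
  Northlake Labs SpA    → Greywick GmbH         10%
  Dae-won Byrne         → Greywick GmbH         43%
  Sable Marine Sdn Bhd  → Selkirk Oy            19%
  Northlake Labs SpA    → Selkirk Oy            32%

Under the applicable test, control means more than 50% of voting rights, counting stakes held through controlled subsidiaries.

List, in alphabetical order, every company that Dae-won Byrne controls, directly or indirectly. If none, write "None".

Greywick GmbH, Northlake Labs SpA, Quillon Ventures SA, Sable Marine Sdn Bhd, Selkirk Oy

Dae-won holds 83% of Northlake, so Dae-won controls Northlake.
Dae-won holds 78% of Sable, so Dae-won controls Sable.
Dae-won and Sable and Northlake together hold 43% + 17% + 10% = 70% of Greywick, so Dae-won controls Greywick.
Greywick and Sable and Northlake together hold 32% + 19% + 32% = 83% of Selkirk, so Dae-won controls Selkirk.
Northlake and Sable together hold 66% + 34% = 100% of Quillon, so Dae-won controls Quillon.
No other company's threshold is met.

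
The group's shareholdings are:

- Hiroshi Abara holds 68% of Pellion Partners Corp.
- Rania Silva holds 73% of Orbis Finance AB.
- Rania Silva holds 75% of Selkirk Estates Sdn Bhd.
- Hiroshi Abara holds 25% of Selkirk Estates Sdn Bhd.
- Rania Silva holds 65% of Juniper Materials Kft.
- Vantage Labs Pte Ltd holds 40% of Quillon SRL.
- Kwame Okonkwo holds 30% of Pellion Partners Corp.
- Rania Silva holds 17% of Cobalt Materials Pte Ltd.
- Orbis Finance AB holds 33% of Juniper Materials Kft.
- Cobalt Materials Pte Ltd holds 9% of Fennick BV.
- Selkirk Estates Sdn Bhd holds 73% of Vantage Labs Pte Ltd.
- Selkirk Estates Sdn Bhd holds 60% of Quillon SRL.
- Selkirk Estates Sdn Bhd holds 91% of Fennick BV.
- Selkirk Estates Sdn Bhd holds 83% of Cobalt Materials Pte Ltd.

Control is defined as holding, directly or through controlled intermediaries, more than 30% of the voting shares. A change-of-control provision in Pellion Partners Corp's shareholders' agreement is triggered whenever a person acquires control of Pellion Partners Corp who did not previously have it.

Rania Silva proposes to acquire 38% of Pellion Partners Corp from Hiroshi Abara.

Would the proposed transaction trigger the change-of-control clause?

The purchase adds only to Rania's holdings (Hiroshi's stake shrinks), so Rania is the only person who could newly come to control Pellion.
Rania holds 75% of Selkirk, so Rania controls Selkirk.
Rania holds 73% of Orbis, so Rania controls Orbis.
Selkirk and Rania together hold 83% + 17% = 100% of Cobalt, so Rania controls Cobalt.
Orbis and Rania together hold 33% + 65% = 98% of Juniper, so Rania controls Juniper.
Selkirk holds 73% of Vantage, so Rania controls Vantage.
Vantage and Selkirk together hold 40% + 60% = 100% of Quillon, so Rania controls Quillon.
Cobalt and Selkirk together hold 9% + 91% = 100% of Fennick, so Rania controls Fennick.
Neither Rania nor any entity Rania controls holds any voting interest in Pellion.
So before the transaction, Rania does not control Pellion.
After the purchase, Rania holds 38% of Pellion directly, and Hiroshi's stake falls to 30%.
Rania holds 38% of Pellion, so Rania controls Pellion.
Rania did not control Pellion before and does after, so the clause is triggered.

Yes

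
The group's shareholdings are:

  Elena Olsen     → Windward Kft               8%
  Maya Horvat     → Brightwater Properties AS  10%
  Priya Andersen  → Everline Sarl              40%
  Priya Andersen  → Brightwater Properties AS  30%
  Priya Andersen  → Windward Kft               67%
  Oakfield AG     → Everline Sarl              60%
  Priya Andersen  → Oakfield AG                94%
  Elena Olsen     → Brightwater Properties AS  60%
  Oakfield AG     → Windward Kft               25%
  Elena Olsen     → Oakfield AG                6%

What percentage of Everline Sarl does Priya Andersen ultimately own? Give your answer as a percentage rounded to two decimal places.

96.40%

Priya reaches Everline along 2 paths.
Direct stake: 40% = 40%.
Via Oakfield: 94% × 60% = 56.4%.
Total: 40% + 56.4% = 96.4%.
Rounded: 96.40%.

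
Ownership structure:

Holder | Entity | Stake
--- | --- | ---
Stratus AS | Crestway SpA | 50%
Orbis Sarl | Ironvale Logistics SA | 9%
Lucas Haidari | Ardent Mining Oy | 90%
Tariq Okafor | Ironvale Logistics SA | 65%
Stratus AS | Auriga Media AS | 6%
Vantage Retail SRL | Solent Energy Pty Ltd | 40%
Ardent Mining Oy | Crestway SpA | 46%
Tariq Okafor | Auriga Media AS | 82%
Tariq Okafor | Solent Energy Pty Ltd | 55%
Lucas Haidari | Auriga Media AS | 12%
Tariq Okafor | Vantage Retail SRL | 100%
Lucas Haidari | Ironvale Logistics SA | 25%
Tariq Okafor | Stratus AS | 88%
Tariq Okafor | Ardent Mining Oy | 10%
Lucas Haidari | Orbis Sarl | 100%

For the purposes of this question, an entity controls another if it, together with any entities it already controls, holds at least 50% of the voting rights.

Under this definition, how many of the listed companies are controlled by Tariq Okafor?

6

Tariq holds 88% of Stratus, so Tariq controls Stratus.
Stratus and Tariq together hold 6% + 82% = 88% of Auriga, so Tariq controls Auriga.
Tariq holds 65% of Ironvale, so Tariq controls Ironvale.
Tariq holds 100% of Vantage, so Tariq controls Vantage.
Stratus holds 50% of Crestway, so Tariq controls Crestway.
Vantage and Tariq together hold 40% + 55% = 95% of Solent, so Tariq controls Solent.
No other company's threshold is met.
Tariq controls 6 companies.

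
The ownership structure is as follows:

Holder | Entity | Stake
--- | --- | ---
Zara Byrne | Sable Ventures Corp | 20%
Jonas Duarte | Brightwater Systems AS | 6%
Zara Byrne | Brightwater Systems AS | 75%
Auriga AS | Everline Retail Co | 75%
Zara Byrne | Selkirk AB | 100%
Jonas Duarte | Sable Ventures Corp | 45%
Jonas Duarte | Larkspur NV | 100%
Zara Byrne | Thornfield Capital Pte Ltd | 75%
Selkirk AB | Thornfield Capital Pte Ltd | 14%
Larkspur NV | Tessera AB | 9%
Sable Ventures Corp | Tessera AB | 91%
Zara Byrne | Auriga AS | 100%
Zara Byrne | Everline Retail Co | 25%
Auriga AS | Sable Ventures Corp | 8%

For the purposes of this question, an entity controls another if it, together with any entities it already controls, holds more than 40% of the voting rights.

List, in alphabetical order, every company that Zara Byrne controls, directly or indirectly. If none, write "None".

Zara holds 100% of Selkirk, so Zara controls Selkirk.
Zara holds 100% of Auriga, so Zara controls Auriga.
Zara and Auriga together hold 25% + 75% = 100% of Everline, so Zara controls Everline.
Zara and Selkirk together hold 75% + 14% = 89% of Thornfield, so Zara controls Thornfield.
Zara holds 75% of Brightwater, so Zara controls Brightwater.
No other company's threshold is met.

Auriga AS, Brightwater Systems AS, Everline Retail Co, Selkirk AB, Thornfield Capital Pte Ltd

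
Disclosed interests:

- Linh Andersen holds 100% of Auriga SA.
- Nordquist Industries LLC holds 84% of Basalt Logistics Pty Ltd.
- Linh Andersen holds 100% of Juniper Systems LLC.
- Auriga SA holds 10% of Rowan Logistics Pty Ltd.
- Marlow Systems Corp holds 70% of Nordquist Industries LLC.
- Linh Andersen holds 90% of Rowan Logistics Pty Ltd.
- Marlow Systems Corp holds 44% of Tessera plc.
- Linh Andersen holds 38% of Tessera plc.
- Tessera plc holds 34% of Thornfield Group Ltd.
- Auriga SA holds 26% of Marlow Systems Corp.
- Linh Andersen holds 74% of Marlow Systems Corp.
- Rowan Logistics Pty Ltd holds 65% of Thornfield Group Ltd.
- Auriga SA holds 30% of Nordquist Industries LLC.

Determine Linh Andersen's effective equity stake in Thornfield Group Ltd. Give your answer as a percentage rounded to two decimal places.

92.88%

Linh reaches Thornfield along 5 paths.
Via Auriga → Marlow → Tessera: 100% × 26% × 44% × 34% = 3.8896%.
Via Marlow → Tessera: 74% × 44% × 34% = 11.0704%.
Via Tessera: 38% × 34% = 12.92%.
Via Rowan: 90% × 65% = 58.5%.
Via Auriga → Rowan: 100% × 10% × 65% = 6.5%.
Total: 3.8896% + 11.0704% + 12.92% + 58.5% + 6.5% = 92.88%.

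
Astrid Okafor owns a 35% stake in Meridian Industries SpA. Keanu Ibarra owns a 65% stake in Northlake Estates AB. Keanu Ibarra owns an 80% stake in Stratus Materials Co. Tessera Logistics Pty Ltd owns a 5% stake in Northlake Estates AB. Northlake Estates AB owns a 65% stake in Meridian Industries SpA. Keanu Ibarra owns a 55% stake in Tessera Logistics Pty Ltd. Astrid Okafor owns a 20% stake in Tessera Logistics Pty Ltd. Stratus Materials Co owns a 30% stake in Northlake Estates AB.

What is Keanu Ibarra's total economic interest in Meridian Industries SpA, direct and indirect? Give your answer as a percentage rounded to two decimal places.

Keanu reaches Meridian along 3 paths.
Via Stratus → Northlake: 80% × 30% × 65% = 15.6%.
Via Northlake: 65% × 65% = 42.25%.
Via Tessera → Northlake: 55% × 5% × 65% = 1.7875%.
Total: 15.6% + 42.25% + 1.7875% = 59.6375%.
Rounded: 59.64%.

59.64%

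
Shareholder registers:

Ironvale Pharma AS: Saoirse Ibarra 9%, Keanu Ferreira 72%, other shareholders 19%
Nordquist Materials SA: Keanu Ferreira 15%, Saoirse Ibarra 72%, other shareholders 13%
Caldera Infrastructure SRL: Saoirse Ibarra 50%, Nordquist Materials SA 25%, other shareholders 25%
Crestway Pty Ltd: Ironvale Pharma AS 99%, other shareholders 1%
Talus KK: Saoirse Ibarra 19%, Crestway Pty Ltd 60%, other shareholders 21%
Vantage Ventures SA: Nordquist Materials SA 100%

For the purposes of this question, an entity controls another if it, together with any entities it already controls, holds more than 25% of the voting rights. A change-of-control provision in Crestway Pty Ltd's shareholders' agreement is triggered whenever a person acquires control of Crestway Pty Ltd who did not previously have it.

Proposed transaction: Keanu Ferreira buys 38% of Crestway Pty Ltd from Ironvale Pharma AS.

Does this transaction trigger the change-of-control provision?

The purchase adds only to Keanu's holdings (Ironvale's stake shrinks), so Keanu is the only person who could newly come to control Crestway.
Keanu holds 72% of Ironvale, so Keanu controls Ironvale.
Ironvale holds 99% of Crestway, so Keanu controls Crestway.
So Keanu already controls Crestway before the transaction.
After the purchase, Keanu holds 38% of Crestway directly, and Ironvale's stake falls to 61%.
Keanu controlled Crestway already, so this is not a new person acquiring control; every other person's position is unchanged or reduced.
No new person acquires control, so the clause is not triggered.

No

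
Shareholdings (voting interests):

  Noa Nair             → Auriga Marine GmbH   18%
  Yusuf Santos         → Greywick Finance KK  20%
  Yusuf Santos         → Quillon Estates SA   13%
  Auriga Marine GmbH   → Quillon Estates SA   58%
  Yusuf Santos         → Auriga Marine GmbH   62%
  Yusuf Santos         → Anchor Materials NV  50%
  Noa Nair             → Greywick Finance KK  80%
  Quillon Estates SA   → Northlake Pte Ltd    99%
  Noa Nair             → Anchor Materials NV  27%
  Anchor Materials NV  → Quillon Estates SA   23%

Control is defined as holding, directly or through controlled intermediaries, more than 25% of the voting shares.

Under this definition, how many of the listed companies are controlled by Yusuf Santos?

4

Yusuf holds 50% of Anchor, so Yusuf controls Anchor.
Yusuf holds 62% of Auriga, so Yusuf controls Auriga.
Anchor and Yusuf and Auriga together hold 23% + 13% + 58% = 94% of Quillon, so Yusuf controls Quillon.
Quillon holds 99% of Northlake, so Yusuf controls Northlake.
No other company's threshold is met.
Yusuf controls 4 companies.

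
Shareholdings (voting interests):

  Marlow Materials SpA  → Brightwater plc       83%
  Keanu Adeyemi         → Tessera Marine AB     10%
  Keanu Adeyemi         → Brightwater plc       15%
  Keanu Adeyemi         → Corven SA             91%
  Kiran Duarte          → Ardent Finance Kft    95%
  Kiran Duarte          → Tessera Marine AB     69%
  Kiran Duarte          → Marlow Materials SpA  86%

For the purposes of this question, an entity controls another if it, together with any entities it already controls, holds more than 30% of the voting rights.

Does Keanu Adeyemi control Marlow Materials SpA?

Keanu holds 91% of Corven, so Keanu controls Corven.
Neither Keanu nor any entity Keanu controls holds any voting interest in Marlow.
So Keanu does not control Marlow.

No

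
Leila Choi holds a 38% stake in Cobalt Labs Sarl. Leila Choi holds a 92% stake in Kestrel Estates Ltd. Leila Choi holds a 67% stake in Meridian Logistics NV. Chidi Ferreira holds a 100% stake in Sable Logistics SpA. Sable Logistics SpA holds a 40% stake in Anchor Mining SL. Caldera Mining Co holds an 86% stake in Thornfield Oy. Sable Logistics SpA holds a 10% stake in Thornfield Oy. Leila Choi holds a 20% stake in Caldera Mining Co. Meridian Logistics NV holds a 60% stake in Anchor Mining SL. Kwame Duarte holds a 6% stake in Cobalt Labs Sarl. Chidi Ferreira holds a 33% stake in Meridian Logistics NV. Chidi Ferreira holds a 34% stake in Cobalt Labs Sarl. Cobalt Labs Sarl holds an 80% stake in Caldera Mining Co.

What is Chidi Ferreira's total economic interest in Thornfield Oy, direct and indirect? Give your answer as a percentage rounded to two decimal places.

33.39%

Chidi reaches Thornfield along 2 paths.
Via Cobalt → Caldera: 34% × 80% × 86% = 23.392%.
Via Sable: 100% × 10% = 10%.
Total: 23.392% + 10% = 33.392%.
Rounded: 33.39%.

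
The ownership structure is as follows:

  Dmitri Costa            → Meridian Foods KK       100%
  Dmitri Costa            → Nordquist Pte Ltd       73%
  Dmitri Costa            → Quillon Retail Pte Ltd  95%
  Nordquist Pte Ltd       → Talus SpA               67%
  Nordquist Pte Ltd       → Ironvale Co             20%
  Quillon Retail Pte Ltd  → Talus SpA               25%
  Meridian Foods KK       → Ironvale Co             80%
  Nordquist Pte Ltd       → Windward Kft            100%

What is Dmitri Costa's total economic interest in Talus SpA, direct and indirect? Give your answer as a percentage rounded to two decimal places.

72.66%

Dmitri reaches Talus along 2 paths.
Via Quillon: 95% × 25% = 23.75%.
Via Nordquist: 73% × 67% = 48.91%.
Total: 23.75% + 48.91% = 72.66%.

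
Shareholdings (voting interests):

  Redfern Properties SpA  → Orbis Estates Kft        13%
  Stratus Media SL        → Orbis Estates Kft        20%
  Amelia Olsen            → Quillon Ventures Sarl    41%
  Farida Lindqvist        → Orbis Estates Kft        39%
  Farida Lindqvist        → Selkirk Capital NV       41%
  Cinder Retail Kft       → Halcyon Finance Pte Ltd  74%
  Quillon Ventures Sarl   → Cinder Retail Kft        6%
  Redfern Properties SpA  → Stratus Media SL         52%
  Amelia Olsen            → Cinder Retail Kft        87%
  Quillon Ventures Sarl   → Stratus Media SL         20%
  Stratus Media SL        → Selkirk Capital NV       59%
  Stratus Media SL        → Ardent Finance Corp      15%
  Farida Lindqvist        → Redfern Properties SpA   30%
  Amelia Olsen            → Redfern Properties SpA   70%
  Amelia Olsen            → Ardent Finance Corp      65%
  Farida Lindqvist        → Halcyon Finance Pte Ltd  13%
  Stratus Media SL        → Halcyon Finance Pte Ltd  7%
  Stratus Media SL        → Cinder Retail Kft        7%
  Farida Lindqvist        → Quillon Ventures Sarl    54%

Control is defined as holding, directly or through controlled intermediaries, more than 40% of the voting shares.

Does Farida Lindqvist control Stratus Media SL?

Farida holds 54% of Quillon, so Farida controls Quillon.
Farida holds 41% of Selkirk, so Farida controls Selkirk.
In Stratus, Farida's side holds only 20%, not > 40%.
So Farida does not control Stratus.

No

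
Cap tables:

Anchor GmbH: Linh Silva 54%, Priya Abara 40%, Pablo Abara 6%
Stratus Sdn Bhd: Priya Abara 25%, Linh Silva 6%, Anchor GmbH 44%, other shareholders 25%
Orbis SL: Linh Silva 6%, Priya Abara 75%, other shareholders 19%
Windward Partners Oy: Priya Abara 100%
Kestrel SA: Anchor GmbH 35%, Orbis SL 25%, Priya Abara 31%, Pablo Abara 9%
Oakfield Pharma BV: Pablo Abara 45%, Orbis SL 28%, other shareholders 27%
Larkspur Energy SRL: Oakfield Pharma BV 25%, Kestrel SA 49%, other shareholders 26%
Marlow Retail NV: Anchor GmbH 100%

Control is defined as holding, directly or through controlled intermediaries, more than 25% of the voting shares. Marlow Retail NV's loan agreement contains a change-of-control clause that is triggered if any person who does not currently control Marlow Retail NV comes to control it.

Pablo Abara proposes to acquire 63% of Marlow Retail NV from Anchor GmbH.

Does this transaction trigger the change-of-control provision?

The purchase adds only to Pablo's holdings (Anchor's stake shrinks), so Pablo is the only person who could newly come to control Marlow.
Pablo holds 45% of Oakfield, so Pablo controls Oakfield.
Neither Pablo nor any entity Pablo controls holds any voting interest in Marlow.
So before the transaction, Pablo does not control Marlow.
After the purchase, Pablo holds 63% of Marlow directly, and Anchor's stake falls to 37%.
Pablo holds 63% of Marlow, so Pablo controls Marlow.
Pablo did not control Marlow before and does after, so the clause is triggered.

Yes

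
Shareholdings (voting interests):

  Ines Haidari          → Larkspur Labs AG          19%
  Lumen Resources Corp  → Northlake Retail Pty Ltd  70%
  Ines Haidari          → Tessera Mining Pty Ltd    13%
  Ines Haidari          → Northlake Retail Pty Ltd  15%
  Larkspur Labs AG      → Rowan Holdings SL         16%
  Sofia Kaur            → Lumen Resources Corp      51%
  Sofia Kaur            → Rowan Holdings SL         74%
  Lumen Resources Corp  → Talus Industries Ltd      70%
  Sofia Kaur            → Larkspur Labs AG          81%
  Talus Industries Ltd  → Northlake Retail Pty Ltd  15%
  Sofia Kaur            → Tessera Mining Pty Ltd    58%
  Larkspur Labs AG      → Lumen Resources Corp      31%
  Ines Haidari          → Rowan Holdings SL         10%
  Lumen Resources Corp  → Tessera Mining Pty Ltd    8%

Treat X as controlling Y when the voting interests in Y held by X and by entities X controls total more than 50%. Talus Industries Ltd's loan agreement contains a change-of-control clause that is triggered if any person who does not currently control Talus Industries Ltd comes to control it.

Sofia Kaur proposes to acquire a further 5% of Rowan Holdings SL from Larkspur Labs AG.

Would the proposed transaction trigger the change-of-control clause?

The purchase adds only to Sofia's holdings (Larkspur's stake shrinks), so Sofia is the only person who could newly come to control Talus.
Sofia holds 81% of Larkspur, so Sofia controls Larkspur.
Sofia and Larkspur together hold 51% + 31% = 82% of Lumen, so Sofia controls Lumen.
Lumen holds 70% of Talus, so Sofia controls Talus.
So Sofia already controls Talus before the transaction.
After the purchase, Sofia's direct stake in Rowan rises to 74% + 5% = 79%, and Larkspur's stake falls to 11%.
Sofia controlled Talus already, so this is not a new person acquiring control; every other person's position is unchanged or reduced.
No new person acquires control, so the clause is not triggered.

No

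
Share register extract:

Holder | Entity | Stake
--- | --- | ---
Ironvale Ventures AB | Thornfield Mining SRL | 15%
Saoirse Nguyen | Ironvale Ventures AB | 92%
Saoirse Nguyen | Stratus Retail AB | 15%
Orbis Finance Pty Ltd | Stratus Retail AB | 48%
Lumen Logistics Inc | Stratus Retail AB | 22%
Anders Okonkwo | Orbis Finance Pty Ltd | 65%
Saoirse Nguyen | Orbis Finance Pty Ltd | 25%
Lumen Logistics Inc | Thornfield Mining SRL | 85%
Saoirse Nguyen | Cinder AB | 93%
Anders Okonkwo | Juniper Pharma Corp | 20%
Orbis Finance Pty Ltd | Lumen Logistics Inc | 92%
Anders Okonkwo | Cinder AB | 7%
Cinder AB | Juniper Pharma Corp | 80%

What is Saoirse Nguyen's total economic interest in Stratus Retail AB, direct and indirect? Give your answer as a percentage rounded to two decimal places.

Saoirse reaches Stratus along 3 paths.
Via Orbis → Lumen: 25% × 92% × 22% = 5.06%.
Direct stake: 15% = 15%.
Via Orbis: 25% × 48% = 12%.
Total: 5.06% + 15% + 12% = 32.06%.

32.06%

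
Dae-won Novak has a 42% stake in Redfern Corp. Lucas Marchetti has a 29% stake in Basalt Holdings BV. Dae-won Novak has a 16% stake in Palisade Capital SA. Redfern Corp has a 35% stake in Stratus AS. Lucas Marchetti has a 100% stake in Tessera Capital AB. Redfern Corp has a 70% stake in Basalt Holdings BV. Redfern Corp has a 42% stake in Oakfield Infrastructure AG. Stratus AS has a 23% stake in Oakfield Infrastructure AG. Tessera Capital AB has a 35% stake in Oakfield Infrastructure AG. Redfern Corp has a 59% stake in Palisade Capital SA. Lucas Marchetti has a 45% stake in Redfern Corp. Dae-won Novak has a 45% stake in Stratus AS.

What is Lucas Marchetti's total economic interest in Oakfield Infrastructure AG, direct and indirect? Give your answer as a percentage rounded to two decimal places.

57.52%

Lucas reaches Oakfield along 3 paths.
Via Redfern: 45% × 42% = 18.9%.
Via Tessera: 100% × 35% = 35%.
Via Redfern → Stratus: 45% × 35% × 23% = 3.6225%.
Total: 18.9% + 35% + 3.6225% = 57.5225%.
Rounded: 57.52%.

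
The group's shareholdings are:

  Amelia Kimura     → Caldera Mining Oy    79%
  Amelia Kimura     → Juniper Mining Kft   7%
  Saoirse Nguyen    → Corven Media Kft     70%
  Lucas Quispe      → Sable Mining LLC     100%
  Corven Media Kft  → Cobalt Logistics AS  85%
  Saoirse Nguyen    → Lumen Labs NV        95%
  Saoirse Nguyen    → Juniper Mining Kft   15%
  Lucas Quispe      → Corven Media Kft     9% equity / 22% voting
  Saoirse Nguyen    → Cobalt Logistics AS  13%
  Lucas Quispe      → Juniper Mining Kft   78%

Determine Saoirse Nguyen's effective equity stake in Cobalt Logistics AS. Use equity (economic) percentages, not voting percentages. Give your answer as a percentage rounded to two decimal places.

72.50%

Saoirse reaches Cobalt along 2 paths.
Direct stake: 13% = 13%.
Via Corven: 70% × 85% = 59.5%.
Total: 13% + 59.5% = 72.5%.
Rounded: 72.50%.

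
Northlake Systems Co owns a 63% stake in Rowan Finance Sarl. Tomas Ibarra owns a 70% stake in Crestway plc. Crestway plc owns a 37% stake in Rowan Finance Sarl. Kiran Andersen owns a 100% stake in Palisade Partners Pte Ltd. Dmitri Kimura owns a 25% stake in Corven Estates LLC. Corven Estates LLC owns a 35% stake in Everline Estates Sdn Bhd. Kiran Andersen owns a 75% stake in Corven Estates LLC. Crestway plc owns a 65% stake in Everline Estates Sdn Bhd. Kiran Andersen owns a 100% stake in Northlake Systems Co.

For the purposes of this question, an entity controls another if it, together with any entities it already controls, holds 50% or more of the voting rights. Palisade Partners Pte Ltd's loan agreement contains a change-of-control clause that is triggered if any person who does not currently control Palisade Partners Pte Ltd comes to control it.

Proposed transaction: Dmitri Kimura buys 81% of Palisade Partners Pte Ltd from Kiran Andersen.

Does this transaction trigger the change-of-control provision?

Yes

The purchase adds only to Dmitri's holdings (Kiran's stake shrinks), so Dmitri is the only person who could newly come to control Palisade.
Dmitri's largest direct stake is 25% in Corven, which does not meet the threshold, so Dmitri controls no company.
Neither Dmitri nor any entity Dmitri controls holds any voting interest in Palisade.
So before the transaction, Dmitri does not control Palisade.
After the purchase, Dmitri holds 81% of Palisade directly, and Kiran's stake falls to 19%.
Dmitri holds 81% of Palisade, so Dmitri controls Palisade.
Dmitri did not control Palisade before and does after, so the clause is triggered.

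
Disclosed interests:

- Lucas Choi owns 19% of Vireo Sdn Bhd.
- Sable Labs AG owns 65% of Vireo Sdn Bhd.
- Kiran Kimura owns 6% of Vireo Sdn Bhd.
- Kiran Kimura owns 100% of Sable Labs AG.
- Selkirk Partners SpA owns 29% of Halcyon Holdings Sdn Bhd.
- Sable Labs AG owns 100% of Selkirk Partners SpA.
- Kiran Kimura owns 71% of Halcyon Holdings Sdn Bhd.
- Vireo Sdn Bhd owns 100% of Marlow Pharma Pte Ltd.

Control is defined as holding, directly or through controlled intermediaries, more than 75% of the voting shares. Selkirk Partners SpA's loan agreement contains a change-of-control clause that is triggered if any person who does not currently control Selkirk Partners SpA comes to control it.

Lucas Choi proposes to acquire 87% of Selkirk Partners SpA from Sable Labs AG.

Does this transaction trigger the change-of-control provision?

Yes

The purchase adds only to Lucas's holdings (Sable's stake shrinks), so Lucas is the only person who could newly come to control Selkirk.
Lucas's largest direct stake is 19% in Vireo, which does not meet the threshold, so Lucas controls no company.
Neither Lucas nor any entity Lucas controls holds any voting interest in Selkirk.
So before the transaction, Lucas does not control Selkirk.
After the purchase, Lucas holds 87% of Selkirk directly, and Sable's stake falls to 13%.
Lucas holds 87% of Selkirk, so Lucas controls Selkirk.
Lucas did not control Selkirk before and does after, so the clause is triggered.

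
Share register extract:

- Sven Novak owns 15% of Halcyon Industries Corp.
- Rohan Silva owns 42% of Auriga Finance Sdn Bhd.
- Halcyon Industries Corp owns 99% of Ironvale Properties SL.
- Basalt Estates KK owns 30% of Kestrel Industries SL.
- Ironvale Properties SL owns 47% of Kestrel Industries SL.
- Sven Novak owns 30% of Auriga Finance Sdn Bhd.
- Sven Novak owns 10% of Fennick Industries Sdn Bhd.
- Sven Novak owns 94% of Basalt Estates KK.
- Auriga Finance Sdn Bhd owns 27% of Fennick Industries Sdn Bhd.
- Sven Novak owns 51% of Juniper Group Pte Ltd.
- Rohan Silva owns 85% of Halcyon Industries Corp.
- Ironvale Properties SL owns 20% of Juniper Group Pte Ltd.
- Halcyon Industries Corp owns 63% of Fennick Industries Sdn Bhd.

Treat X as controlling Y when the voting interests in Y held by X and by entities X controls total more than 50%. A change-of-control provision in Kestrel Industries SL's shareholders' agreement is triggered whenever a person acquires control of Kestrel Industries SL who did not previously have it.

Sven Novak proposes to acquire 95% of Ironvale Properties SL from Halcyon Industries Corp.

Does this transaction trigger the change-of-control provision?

Yes

The purchase adds only to Sven's holdings (Halcyon's stake shrinks), so Sven is the only person who could newly come to control Kestrel.
Sven holds 94% of Basalt, so Sven controls Basalt.
Sven holds 51% of Juniper, so Sven controls Juniper.
In Kestrel, Sven's side holds only 30%, not > 50%.
So before the transaction, Sven does not control Kestrel.
After the purchase, Sven holds 95% of Ironvale directly, and Halcyon's stake falls to 4%.
Sven holds 95% of Ironvale, so Sven controls Ironvale.
Basalt and Ironvale together hold 30% + 47% = 77% of Kestrel, so Sven controls Kestrel.
Sven did not control Kestrel before and does after, so the clause is triggered.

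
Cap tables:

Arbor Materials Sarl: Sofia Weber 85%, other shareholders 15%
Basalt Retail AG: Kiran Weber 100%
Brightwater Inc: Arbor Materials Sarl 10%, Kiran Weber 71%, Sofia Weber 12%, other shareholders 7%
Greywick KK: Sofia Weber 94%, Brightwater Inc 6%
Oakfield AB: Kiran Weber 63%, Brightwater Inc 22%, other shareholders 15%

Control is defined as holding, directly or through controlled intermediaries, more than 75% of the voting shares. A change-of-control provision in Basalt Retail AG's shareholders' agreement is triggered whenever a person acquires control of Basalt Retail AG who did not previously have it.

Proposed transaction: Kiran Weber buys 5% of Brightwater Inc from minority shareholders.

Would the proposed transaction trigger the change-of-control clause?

No

The purchase changes only Kiran's holdings, so Kiran is the only person who could newly come to control Basalt.
Kiran holds 100% of Basalt, so Kiran controls Basalt.
So Kiran already controls Basalt before the transaction.
After the purchase, Kiran's direct stake in Brightwater rises to 71% + 5% = 76%.
Kiran controlled Basalt already, so this is not a new person acquiring control; every other person's position is unchanged or reduced.
No new person acquires control, so the clause is not triggered.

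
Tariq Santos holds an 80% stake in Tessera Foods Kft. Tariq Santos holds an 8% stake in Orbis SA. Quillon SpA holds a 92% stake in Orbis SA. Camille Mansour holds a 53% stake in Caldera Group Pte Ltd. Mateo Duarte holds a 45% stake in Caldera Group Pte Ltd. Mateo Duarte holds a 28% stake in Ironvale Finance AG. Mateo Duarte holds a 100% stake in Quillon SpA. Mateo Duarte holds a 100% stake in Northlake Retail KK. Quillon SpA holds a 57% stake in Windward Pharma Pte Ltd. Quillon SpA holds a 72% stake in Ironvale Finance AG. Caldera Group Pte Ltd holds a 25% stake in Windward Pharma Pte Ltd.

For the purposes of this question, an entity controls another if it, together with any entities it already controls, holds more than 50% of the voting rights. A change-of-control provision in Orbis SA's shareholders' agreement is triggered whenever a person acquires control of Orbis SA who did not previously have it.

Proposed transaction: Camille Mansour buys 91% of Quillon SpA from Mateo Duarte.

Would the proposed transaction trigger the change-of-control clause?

The purchase adds only to Camille's holdings (Mateo's stake shrinks), so Camille is the only person who could newly come to control Orbis.
Camille holds 53% of Caldera, so Camille controls Caldera.
Neither Camille nor any entity Camille controls holds any voting interest in Orbis.
So before the transaction, Camille does not control Orbis.
After the purchase, Camille holds 91% of Quillon directly, and Mateo's stake falls to 9%.
Camille holds 91% of Quillon, so Camille controls Quillon.
Quillon holds 92% of Orbis, so Camille controls Orbis.
Camille did not control Orbis before and does after, so the clause is triggered.

Yes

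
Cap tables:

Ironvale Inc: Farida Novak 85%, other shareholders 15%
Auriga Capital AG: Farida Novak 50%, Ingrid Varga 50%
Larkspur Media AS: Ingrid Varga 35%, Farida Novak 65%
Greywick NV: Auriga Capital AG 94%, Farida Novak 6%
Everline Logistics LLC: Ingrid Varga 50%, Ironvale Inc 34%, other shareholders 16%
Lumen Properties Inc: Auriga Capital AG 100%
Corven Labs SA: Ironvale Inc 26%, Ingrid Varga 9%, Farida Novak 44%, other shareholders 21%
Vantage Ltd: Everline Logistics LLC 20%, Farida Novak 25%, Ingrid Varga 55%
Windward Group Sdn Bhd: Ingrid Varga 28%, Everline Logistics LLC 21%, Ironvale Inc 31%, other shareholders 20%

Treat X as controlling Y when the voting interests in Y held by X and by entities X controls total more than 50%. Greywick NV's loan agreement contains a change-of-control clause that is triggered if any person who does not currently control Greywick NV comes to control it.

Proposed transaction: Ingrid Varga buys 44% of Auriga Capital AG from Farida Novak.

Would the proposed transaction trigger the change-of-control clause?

Yes

The purchase adds only to Ingrid's holdings (Farida's stake shrinks), so Ingrid is the only person who could newly come to control Greywick.
Ingrid holds 55% of Vantage, so Ingrid controls Vantage.
Neither Ingrid nor any entity Ingrid controls holds any voting interest in Greywick.
So before the transaction, Ingrid does not control Greywick.
After the purchase, Ingrid's direct stake in Auriga rises to 50% + 44% = 94%, and Farida's stake falls to 6%.
Ingrid holds 94% of Auriga, so Ingrid controls Auriga.
Auriga holds 94% of Greywick, so Ingrid controls Greywick.
Ingrid did not control Greywick before and does after, so the clause is triggered.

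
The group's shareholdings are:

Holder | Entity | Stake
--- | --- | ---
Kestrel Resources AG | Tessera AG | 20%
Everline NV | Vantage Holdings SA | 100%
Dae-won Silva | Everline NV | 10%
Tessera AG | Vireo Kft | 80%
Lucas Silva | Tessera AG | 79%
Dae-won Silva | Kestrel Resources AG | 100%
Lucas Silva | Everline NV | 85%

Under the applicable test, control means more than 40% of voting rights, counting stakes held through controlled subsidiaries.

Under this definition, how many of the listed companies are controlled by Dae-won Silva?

1

Dae-won holds 100% of Kestrel, so Dae-won controls Kestrel.
No other company's threshold is met.
Dae-won controls 1 company.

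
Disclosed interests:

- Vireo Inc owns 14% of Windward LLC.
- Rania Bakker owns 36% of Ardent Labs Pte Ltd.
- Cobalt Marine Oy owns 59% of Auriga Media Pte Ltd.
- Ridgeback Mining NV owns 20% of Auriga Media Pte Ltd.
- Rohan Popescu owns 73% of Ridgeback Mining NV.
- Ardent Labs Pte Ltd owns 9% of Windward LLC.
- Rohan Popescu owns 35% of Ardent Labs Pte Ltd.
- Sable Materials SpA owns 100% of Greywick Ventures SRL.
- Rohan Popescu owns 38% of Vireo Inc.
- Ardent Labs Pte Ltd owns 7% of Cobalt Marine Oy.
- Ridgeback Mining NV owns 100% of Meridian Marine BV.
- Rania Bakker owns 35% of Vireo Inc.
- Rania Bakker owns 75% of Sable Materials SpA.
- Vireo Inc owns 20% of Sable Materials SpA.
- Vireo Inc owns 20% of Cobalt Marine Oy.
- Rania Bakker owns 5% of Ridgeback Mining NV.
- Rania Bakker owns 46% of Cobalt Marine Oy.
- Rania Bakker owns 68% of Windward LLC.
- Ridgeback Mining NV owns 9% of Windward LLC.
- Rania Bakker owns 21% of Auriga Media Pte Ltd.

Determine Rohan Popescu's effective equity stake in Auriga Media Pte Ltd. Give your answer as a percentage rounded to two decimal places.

Rohan reaches Auriga along 3 paths.
Via Ridgeback: 73% × 20% = 14.6%.
Via Vireo → Cobalt: 38% × 20% × 59% = 4.484%.
Via Ardent → Cobalt: 35% × 7% × 59% = 1.4455%.
Total: 14.6% + 4.484% + 1.4455% = 20.5295%.
Rounded: 20.53%.

20.53%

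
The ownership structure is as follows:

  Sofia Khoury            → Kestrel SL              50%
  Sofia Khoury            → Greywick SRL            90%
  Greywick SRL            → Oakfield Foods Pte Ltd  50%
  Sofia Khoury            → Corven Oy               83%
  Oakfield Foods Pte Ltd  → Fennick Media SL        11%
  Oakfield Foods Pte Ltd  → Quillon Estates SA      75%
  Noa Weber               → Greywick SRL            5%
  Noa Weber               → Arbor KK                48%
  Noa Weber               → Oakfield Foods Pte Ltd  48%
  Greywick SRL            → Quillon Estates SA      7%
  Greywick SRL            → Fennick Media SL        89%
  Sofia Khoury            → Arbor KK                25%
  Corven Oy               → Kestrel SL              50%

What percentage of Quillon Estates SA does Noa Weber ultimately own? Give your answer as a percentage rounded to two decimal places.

Noa reaches Quillon along 3 paths.
Via Greywick → Oakfield: 5% × 50% × 75% = 1.875%.
Via Oakfield: 48% × 75% = 36%.
Via Greywick: 5% × 7% = 0.35%.
Total: 1.875% + 36% + 0.35% = 38.225%.
Rounded: 38.23%.

38.23%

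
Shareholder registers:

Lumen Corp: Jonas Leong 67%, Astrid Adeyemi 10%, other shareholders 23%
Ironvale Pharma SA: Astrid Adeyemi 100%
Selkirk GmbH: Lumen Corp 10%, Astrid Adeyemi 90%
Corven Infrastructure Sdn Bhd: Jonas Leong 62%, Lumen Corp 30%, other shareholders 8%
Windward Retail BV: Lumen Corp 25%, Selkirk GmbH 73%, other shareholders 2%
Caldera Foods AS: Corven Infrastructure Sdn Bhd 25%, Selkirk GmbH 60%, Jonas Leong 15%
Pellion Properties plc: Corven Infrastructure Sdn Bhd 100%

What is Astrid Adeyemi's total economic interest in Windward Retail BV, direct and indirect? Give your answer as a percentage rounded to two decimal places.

Astrid reaches Windward along 3 paths.
Via Lumen: 10% × 25% = 2.5%.
Via Lumen → Selkirk: 10% × 10% × 73% = 0.73%.
Via Selkirk: 90% × 73% = 65.7%.
Total: 2.5% + 0.73% + 65.7% = 68.93%.

68.93%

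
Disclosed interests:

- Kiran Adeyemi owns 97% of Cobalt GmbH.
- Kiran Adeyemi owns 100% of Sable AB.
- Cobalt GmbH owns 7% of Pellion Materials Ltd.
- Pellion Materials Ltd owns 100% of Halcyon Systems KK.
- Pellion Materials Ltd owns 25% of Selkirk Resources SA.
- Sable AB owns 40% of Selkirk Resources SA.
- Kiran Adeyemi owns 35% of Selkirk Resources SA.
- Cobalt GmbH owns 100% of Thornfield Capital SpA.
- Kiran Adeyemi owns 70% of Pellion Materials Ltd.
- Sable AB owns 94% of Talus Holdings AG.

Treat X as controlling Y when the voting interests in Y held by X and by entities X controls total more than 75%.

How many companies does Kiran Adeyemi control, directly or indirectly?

7

Kiran holds 97% of Cobalt, so Kiran controls Cobalt.
Kiran holds 100% of Sable, so Kiran controls Sable.
Cobalt and Kiran together hold 7% + 70% = 77% of Pellion, so Kiran controls Pellion.
Pellion holds 100% of Halcyon, so Kiran controls Halcyon.
Sable and Kiran and Pellion together hold 40% + 35% + 25% = 100% of Selkirk, so Kiran controls Selkirk.
Sable holds 94% of Talus, so Kiran controls Talus.
Cobalt holds 100% of Thornfield, so Kiran controls Thornfield.
Kiran controls 7 companies.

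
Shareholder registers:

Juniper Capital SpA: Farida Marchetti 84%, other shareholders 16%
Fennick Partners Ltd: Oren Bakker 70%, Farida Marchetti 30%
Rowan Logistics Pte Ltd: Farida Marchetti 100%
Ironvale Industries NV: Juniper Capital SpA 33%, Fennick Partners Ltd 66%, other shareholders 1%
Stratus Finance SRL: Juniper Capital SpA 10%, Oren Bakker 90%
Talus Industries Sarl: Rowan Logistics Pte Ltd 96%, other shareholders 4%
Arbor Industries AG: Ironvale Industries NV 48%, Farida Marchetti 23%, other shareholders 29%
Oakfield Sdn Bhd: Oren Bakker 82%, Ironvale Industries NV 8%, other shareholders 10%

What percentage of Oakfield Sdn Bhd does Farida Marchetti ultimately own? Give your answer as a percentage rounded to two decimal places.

Farida reaches Oakfield along 2 paths.
Via Juniper → Ironvale: 84% × 33% × 8% = 2.2176%.
Via Fennick → Ironvale: 30% × 66% × 8% = 1.584%.
Total: 2.2176% + 1.584% = 3.8016%.
Rounded: 3.80%.

3.80%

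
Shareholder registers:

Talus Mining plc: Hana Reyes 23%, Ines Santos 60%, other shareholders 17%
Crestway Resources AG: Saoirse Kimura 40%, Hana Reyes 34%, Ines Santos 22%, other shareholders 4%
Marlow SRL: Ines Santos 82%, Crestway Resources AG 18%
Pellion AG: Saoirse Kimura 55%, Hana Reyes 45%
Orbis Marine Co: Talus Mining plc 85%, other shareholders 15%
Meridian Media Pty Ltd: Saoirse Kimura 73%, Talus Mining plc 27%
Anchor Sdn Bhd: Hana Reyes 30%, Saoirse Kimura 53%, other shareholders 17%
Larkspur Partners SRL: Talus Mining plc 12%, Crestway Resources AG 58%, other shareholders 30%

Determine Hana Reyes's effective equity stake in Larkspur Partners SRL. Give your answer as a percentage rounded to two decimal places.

22.48%

Hana reaches Larkspur along 2 paths.
Via Talus: 23% × 12% = 2.76%.
Via Crestway: 34% × 58% = 19.72%.
Total: 2.76% + 19.72% = 22.48%.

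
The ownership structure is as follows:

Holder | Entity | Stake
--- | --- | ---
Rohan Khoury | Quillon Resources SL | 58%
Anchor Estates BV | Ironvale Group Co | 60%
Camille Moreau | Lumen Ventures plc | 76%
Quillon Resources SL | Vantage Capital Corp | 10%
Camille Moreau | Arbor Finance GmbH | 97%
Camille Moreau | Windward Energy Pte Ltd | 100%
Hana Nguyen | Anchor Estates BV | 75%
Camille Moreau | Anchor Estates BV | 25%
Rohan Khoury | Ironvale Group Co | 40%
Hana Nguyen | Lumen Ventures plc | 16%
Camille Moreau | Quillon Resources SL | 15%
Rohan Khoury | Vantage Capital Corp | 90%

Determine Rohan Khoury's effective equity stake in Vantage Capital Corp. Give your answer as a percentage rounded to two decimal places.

95.80%

Rohan reaches Vantage along 2 paths.
Via Quillon: 58% × 10% = 5.8%.
Direct stake: 90% = 90%.
Total: 5.8% + 90% = 95.8%.
Rounded: 95.80%.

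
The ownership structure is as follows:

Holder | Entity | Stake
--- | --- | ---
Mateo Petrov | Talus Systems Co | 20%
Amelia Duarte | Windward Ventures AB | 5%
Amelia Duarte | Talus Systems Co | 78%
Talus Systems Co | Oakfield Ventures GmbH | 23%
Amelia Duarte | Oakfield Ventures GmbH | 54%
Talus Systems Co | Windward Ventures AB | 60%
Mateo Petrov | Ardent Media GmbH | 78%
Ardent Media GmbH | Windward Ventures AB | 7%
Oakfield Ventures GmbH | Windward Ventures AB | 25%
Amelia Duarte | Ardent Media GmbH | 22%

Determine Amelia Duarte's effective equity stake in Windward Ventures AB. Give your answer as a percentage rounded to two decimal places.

Amelia reaches Windward along 5 paths.
Via Talus: 78% × 60% = 46.8%.
Via Ardent: 22% × 7% = 1.54%.
Via Oakfield: 54% × 25% = 13.5%.
Via Talus → Oakfield: 78% × 23% × 25% = 4.485%.
Direct stake: 5% = 5%.
Total: 46.8% + 1.54% + 13.5% + 4.485% + 5% = 71.325%.
Rounded: 71.33%.

71.33%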